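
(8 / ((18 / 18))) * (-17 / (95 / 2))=-272 / 95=-2.86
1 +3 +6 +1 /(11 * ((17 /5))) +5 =2810 /187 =15.03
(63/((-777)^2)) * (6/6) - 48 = -459983/9583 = -48.00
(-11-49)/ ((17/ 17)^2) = -60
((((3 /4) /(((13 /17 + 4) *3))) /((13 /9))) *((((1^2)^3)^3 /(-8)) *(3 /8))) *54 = -153 /1664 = -0.09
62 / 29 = 2.14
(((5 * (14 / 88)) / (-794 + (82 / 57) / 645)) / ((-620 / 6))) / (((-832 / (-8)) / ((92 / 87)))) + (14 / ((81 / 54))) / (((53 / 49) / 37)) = 3048073254442327139 / 9546994864602624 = 319.27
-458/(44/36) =-4122/11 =-374.73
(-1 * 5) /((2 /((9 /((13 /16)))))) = -360 /13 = -27.69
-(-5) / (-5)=-1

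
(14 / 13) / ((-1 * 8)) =-7 / 52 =-0.13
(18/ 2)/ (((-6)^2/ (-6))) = -3/ 2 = -1.50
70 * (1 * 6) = 420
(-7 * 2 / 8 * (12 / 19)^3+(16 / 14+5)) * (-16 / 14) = -2190152 / 336091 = -6.52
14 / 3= 4.67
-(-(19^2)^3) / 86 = 47045881 / 86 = 547045.13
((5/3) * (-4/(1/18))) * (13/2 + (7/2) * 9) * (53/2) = -120840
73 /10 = 7.30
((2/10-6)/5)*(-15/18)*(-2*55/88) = -29/24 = -1.21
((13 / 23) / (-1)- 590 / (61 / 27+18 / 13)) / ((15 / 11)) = -52576667 / 441255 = -119.15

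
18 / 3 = 6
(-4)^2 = 16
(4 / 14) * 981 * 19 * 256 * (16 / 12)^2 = 2423661.71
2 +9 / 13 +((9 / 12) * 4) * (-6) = -199 / 13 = -15.31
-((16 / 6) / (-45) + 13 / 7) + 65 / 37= -1438 / 34965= -0.04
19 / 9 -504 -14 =-4643 / 9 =-515.89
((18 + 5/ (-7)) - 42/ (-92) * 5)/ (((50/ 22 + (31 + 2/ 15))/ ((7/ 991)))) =1039665/ 251270032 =0.00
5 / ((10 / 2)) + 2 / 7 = 9 / 7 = 1.29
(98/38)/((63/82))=574/171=3.36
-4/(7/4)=-16/7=-2.29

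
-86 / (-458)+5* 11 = 12638 / 229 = 55.19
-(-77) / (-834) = -77 / 834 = -0.09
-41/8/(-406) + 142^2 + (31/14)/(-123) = 1150799501/57072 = 20163.99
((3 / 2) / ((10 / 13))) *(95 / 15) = 12.35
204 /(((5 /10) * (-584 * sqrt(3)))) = -17 * sqrt(3) /73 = -0.40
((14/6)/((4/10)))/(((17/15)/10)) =875/17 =51.47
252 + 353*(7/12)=5495/12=457.92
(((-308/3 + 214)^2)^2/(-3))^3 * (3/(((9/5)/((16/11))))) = -325622816210935344640382.10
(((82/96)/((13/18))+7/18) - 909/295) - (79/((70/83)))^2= -8775.85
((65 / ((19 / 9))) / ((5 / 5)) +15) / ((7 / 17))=14790 / 133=111.20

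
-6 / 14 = -3 / 7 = -0.43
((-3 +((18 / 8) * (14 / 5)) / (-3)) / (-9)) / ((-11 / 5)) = -17 / 66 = -0.26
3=3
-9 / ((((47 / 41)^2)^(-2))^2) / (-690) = 71433859985283 / 1836532802697830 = 0.04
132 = 132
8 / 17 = 0.47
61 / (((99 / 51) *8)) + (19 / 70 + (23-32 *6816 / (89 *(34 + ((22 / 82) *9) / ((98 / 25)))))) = -4986633080851 / 114379585320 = -43.60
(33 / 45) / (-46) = -11 / 690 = -0.02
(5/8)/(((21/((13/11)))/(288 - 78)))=325/44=7.39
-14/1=-14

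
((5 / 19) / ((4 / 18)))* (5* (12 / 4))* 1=675 / 38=17.76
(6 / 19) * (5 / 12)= 5 / 38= 0.13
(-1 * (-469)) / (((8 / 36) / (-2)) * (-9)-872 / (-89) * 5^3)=41741 / 109089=0.38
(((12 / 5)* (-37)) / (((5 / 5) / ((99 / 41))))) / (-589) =43956 / 120745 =0.36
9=9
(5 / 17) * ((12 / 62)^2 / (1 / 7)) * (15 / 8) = 4725 / 32674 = 0.14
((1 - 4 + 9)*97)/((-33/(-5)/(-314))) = -304580/11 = -27689.09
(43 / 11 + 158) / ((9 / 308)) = 49868 / 9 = 5540.89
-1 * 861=-861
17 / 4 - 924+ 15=-3619 / 4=-904.75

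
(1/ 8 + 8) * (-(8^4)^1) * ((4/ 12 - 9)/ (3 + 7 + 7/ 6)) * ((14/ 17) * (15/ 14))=25958400/ 1139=22790.52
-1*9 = -9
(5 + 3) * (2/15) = 16/15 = 1.07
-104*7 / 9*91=-66248 / 9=-7360.89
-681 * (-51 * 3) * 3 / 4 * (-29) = -9064791 / 4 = -2266197.75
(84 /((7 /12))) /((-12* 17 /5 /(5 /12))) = -25 /17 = -1.47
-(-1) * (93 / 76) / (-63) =-31 / 1596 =-0.02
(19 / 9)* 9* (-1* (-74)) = 1406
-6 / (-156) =1 / 26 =0.04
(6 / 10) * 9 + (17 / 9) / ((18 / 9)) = 571 / 90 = 6.34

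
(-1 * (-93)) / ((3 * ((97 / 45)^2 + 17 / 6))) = 125550 / 30293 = 4.14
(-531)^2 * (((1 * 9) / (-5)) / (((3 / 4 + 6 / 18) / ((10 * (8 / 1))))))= -487228608 / 13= -37479123.69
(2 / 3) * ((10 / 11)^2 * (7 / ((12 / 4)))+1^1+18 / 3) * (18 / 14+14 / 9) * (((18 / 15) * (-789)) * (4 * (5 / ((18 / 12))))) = -697492832 / 3267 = -213496.43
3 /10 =0.30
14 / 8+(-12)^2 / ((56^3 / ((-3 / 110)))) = 2112853 / 1207360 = 1.75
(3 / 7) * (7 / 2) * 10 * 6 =90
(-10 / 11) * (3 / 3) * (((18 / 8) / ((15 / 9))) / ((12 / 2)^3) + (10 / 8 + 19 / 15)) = -1211 / 528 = -2.29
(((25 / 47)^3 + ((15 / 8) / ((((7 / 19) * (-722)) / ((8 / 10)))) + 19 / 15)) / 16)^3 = 1599389631463565646412082549 / 2329428278933094729568518144000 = 0.00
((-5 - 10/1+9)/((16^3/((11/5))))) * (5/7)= -0.00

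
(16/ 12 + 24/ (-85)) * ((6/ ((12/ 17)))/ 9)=134/ 135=0.99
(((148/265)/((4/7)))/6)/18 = 259/28620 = 0.01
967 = 967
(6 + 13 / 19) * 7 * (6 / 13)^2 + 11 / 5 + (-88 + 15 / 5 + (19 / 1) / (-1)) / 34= 2485937 / 272935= 9.11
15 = 15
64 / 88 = 8 / 11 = 0.73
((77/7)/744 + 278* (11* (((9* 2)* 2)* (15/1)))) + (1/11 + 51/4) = 13514508091/8184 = 1651332.86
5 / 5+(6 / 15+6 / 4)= 29 / 10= 2.90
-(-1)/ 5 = 1/ 5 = 0.20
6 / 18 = 1 / 3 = 0.33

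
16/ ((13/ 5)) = 80/ 13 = 6.15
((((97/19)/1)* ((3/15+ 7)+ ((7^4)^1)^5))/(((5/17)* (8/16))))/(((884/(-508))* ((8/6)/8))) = -58977655711216939740948/6175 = -9551037362140395099.75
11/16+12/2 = 6.69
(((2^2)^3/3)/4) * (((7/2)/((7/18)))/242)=0.20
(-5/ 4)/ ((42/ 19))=-95/ 168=-0.57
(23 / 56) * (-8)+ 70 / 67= -1051 / 469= -2.24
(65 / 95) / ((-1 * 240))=-0.00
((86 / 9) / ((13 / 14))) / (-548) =-301 / 16029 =-0.02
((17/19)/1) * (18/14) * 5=765/133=5.75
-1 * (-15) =15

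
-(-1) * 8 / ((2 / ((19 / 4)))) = 19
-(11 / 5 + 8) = -51 / 5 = -10.20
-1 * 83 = -83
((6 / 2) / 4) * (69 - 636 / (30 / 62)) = -18681 / 20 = -934.05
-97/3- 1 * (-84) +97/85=13466/255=52.81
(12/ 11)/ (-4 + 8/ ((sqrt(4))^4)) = -24/ 77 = -0.31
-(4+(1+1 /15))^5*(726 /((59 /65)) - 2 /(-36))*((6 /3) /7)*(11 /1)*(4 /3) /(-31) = 94770524678680576 /262501509375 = 361028.49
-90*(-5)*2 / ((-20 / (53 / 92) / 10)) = -259.24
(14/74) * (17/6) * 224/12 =3332/333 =10.01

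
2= 2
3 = 3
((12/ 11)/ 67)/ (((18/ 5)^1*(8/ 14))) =0.01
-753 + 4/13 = -9785/13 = -752.69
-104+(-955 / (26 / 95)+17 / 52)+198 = -3395.10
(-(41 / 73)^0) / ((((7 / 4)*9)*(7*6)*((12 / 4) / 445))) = -890 / 3969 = -0.22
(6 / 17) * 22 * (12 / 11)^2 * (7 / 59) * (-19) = -229824 / 11033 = -20.83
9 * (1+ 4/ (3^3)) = 31/ 3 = 10.33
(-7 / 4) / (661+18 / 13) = -91 / 34444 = -0.00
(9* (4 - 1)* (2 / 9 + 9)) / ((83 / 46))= 138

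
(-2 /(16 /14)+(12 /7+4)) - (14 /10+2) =79 /140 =0.56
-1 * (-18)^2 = -324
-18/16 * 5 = -5.62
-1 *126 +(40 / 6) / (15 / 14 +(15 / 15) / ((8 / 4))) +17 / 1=-3457 / 33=-104.76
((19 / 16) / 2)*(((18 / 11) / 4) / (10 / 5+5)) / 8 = 171 / 39424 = 0.00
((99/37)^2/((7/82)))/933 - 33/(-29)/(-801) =0.09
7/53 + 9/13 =568/689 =0.82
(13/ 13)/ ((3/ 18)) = 6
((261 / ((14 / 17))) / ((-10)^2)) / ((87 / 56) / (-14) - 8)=-62118 / 158975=-0.39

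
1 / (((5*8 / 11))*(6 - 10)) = -11 / 160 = -0.07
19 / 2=9.50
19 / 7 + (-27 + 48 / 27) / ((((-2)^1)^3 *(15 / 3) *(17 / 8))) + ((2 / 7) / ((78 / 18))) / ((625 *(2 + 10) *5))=262015153 / 87018750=3.01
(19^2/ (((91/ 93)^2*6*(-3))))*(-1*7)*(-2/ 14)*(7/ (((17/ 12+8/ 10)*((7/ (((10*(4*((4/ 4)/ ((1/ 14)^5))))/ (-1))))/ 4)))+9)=13467601562511/ 16562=813162755.86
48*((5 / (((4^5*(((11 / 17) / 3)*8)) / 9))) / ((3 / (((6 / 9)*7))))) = 5355 / 2816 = 1.90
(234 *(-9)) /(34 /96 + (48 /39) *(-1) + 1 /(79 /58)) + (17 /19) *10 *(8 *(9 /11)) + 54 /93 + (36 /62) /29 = 14845.86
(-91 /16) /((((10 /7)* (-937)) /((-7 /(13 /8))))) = -343 /18740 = -0.02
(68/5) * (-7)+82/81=-38146/405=-94.19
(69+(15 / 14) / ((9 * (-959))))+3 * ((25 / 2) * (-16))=-21387623 / 40278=-531.00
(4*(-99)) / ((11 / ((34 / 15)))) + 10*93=4242 / 5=848.40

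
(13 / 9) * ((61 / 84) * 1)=1.05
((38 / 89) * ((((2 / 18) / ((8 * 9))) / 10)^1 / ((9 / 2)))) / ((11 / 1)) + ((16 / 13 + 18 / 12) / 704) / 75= 1575037 / 29689545600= 0.00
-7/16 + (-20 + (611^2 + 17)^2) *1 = 2230100195577/16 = 139381262223.56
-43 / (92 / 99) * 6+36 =-11115 / 46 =-241.63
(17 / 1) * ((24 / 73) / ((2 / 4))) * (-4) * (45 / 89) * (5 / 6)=-122400 / 6497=-18.84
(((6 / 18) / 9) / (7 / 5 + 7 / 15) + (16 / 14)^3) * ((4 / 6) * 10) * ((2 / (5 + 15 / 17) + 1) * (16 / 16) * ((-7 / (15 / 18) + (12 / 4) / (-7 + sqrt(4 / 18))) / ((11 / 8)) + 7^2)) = 575.03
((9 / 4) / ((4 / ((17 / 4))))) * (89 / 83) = 13617 / 5312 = 2.56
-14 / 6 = -7 / 3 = -2.33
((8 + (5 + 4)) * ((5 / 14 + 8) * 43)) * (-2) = -85527 / 7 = -12218.14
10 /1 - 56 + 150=104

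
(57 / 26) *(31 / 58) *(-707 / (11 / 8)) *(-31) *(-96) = -7435649088 / 4147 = -1793018.83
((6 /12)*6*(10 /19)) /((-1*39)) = -10 /247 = -0.04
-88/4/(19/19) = -22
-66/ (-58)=33/ 29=1.14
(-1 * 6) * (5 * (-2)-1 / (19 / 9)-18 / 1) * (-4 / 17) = -12984 / 323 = -40.20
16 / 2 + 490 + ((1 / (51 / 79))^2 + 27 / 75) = 32561884 / 65025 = 500.76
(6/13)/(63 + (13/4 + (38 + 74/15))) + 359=30573877/85163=359.00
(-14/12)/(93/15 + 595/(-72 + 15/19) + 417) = -15785/5612846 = -0.00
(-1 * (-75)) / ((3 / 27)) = 675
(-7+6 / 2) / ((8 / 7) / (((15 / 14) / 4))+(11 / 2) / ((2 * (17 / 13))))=-4080 / 6497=-0.63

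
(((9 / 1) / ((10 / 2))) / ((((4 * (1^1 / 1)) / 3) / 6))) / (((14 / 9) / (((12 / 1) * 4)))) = 8748 / 35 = 249.94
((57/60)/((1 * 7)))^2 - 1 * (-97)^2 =-184416039/19600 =-9408.98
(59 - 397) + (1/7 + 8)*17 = -1397/7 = -199.57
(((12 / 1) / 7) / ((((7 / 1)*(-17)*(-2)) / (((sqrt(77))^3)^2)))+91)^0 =1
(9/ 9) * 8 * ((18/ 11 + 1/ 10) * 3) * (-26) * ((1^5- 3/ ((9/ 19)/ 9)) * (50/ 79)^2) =1668576000/ 68651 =24305.20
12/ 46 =6/ 23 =0.26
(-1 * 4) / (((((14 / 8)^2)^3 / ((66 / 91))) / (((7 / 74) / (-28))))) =135168 / 396124183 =0.00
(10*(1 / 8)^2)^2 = 25 / 1024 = 0.02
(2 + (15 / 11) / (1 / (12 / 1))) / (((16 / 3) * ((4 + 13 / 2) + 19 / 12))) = 909 / 3190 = 0.28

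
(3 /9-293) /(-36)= 8.13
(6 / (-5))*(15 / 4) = -9 / 2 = -4.50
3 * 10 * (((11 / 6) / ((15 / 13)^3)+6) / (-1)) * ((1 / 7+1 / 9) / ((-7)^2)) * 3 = -2330672 / 694575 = -3.36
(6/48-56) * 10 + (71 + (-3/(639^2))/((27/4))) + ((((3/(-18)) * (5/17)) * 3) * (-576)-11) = -103466500067/249892452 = -414.04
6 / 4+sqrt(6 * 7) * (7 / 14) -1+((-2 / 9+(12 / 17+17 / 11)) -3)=-1585 / 3366+sqrt(42) / 2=2.77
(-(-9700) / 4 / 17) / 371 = 2425 / 6307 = 0.38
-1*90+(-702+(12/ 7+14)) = -5434/ 7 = -776.29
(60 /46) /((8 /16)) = 60 /23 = 2.61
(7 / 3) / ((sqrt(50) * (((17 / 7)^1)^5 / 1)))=117649 * sqrt(2) / 42595710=0.00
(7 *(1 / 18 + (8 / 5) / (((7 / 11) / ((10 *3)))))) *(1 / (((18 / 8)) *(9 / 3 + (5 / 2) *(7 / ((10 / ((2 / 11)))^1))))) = 70.77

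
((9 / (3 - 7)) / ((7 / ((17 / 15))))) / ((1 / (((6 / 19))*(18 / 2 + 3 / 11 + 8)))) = -153 / 77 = -1.99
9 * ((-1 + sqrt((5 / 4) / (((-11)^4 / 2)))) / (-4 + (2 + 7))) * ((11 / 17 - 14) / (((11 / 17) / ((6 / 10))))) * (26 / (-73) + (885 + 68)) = 426229047 / 20075 - 426229047 * sqrt(10) / 4858150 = 20954.39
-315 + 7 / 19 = -5978 / 19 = -314.63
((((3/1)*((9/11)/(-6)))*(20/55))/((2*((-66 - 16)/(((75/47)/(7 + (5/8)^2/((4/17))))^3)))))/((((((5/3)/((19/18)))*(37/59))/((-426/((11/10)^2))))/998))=-1874031704801280000000/930643204306490172289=-2.01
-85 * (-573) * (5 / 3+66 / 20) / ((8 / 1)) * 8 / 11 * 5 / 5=483803 / 22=21991.05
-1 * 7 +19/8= -37/8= -4.62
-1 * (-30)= 30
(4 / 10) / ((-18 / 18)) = -0.40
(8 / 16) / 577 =1 / 1154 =0.00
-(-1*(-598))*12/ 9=-2392/ 3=-797.33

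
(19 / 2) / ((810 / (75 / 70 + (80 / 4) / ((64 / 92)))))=3173 / 9072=0.35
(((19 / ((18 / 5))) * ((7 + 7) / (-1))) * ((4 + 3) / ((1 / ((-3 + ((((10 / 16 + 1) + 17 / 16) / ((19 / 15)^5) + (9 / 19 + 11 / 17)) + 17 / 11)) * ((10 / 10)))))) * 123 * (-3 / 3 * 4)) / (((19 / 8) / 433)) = 31604776629328630 / 1389091539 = 22752119.46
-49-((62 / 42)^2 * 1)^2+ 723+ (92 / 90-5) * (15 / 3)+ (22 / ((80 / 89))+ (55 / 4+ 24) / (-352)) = 922435201549 / 1369146240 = 673.73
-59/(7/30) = -1770/7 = -252.86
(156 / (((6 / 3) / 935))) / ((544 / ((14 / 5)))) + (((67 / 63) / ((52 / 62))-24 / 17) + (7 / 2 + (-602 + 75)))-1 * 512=-73543375 / 111384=-660.27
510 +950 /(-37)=17920 /37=484.32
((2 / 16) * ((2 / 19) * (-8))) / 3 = -2 / 57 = -0.04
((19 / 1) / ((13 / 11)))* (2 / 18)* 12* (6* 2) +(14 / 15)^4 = 169789408 / 658125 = 257.99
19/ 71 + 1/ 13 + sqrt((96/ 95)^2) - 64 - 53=-10140327/ 87685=-115.64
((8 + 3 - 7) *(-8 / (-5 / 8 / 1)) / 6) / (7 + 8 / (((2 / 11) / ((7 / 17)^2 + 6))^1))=36992 / 1207125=0.03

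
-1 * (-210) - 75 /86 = 17985 /86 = 209.13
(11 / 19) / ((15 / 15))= 11 / 19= 0.58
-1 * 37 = -37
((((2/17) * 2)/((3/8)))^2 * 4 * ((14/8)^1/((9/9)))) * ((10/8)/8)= 1120/2601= 0.43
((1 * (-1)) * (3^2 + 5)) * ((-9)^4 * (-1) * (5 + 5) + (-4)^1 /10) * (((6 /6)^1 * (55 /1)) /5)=50520008 /5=10104001.60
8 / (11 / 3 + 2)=1.41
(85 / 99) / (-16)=-85 / 1584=-0.05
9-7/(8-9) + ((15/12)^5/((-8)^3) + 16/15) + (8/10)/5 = 677145721/39321600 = 17.22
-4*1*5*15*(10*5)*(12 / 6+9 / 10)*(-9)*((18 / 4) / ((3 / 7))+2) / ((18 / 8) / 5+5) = 97875000 / 109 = 897935.78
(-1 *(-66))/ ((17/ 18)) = 1188/ 17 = 69.88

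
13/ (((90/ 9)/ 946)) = 6149/ 5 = 1229.80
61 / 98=0.62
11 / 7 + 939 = 6584 / 7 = 940.57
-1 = -1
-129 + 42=-87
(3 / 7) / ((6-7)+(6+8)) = 3 / 91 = 0.03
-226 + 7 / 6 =-1349 / 6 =-224.83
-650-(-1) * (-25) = -675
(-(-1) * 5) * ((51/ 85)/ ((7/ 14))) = 6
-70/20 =-3.50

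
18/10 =9/5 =1.80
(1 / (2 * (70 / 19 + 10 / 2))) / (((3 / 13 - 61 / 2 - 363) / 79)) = -19513 / 1687125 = -0.01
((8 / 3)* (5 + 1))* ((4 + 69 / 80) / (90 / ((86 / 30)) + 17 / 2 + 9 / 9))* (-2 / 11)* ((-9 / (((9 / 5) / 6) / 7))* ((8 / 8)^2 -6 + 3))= -5620272 / 38687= -145.28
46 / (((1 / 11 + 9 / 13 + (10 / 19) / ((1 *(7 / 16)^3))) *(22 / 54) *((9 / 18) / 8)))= 35074494 / 137233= 255.58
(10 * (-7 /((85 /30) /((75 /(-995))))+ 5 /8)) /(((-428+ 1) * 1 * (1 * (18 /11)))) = -1207525 /104006952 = -0.01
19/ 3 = 6.33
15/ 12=5/ 4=1.25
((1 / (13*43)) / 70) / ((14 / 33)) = 33 / 547820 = 0.00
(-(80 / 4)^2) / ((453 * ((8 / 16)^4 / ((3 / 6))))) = -3200 / 453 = -7.06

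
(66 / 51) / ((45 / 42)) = 308 / 255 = 1.21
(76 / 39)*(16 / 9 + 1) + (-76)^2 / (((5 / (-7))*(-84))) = 178448 / 1755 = 101.68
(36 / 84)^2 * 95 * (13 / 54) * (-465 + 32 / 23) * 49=-13168805 / 138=-95426.12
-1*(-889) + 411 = 1300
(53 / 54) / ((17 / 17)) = 53 / 54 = 0.98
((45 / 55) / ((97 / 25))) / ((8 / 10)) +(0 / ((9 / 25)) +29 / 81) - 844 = -291562655 / 345708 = -843.38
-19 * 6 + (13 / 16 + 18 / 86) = -77729 / 688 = -112.98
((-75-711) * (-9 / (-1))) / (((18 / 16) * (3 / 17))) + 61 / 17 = -605683 / 17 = -35628.41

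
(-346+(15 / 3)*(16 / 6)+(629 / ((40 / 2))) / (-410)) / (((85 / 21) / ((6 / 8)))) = -171895227 / 2788000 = -61.66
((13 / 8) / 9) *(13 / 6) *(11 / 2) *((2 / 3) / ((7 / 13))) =24167 / 9072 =2.66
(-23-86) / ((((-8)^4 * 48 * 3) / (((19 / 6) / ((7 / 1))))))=-0.00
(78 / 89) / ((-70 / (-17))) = 663 / 3115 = 0.21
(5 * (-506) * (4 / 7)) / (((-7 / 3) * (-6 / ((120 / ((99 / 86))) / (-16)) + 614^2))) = 3263700 / 1985831281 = 0.00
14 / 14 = 1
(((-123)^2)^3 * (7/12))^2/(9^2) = 805990437019380532999401/16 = 50374402313711283312462.56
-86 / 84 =-1.02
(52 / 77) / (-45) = -52 / 3465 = -0.02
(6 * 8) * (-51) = -2448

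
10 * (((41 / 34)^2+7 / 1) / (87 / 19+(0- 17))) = -928435 / 136408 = -6.81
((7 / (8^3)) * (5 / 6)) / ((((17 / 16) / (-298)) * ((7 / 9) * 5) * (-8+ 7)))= 447 / 544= 0.82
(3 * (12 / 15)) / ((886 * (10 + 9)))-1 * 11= -462929 / 42085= -11.00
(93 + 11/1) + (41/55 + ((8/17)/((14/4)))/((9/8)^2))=55586599/530145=104.85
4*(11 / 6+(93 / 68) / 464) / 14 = 173815 / 331296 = 0.52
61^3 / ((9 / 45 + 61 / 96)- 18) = -108950880 / 8239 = -13223.80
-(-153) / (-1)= -153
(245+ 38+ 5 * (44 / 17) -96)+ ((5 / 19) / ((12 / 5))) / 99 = 76722653 / 383724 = 199.94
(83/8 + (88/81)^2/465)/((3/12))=41.51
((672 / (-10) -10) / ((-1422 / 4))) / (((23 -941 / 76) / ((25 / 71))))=293360 / 40738167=0.01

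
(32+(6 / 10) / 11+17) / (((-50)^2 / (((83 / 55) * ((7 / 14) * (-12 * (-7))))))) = 2351307 / 1890625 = 1.24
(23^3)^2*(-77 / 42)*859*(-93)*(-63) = -1365919523954716.50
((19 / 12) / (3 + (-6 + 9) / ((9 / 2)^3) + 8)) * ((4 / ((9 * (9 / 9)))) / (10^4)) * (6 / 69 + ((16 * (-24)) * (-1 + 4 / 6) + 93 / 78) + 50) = 18332739 / 16032380000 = 0.00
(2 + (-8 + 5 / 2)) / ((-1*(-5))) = -7 / 10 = -0.70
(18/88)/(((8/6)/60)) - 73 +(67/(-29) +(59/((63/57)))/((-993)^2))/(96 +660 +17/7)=-63.80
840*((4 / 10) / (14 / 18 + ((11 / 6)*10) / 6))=87.65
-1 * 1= -1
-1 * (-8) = 8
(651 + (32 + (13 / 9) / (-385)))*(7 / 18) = 1183291 / 4455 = 265.61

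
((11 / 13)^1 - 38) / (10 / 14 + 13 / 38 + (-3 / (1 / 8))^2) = -128478 / 1995461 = -0.06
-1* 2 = -2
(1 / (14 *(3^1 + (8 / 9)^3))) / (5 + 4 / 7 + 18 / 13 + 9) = 3159 / 2612632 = 0.00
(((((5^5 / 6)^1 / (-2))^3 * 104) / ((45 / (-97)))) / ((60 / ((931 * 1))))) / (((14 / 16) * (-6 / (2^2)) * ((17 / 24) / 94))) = -76977646484375000 / 12393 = -6211381141319.70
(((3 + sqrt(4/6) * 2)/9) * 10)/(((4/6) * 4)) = 5 * sqrt(6)/18 + 5/4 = 1.93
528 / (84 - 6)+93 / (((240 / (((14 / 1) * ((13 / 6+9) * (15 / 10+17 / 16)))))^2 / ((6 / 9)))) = 154850297323 / 862617600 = 179.51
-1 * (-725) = 725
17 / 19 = 0.89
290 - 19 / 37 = 289.49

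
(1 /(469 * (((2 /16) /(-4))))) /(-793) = 32 /371917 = 0.00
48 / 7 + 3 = 69 / 7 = 9.86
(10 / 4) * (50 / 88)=125 / 88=1.42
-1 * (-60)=60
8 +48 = 56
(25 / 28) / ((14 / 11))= 275 / 392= 0.70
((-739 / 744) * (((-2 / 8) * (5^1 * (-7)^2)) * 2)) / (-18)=-181055 / 26784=-6.76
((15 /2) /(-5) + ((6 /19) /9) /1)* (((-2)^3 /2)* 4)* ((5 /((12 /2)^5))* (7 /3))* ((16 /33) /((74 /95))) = 58450 /2670327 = 0.02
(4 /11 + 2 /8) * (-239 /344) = -0.43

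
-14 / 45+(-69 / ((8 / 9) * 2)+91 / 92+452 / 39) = -5714551 / 215280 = -26.54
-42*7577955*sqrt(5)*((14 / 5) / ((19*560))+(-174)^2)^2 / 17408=-421274824454544568981011*sqrt(5) / 25137152000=-37474378350007.69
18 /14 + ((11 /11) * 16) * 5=569 /7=81.29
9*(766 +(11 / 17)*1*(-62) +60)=120240 / 17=7072.94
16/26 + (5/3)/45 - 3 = -824/351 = -2.35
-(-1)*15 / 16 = 15 / 16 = 0.94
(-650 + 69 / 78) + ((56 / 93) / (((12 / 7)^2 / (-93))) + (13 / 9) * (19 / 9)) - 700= -1437473 / 1053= -1365.12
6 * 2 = 12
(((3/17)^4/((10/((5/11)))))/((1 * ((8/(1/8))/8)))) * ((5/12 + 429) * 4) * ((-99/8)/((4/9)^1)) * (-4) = 11269611/10690688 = 1.05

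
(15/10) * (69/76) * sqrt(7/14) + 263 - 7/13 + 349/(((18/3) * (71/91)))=207 * sqrt(2)/304 + 1866379/5538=337.98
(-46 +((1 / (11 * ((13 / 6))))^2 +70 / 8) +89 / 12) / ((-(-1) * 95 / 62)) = -22692961 / 1165593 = -19.47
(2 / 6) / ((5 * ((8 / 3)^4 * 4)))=27 / 81920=0.00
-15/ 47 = -0.32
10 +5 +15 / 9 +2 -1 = 53 / 3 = 17.67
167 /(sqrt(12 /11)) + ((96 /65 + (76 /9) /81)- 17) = -730621 /47385 + 167* sqrt(33) /6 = 144.47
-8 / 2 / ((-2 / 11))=22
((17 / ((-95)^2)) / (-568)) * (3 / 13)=-0.00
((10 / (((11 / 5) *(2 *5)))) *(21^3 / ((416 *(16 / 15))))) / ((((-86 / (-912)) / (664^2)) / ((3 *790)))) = 646395812070750 / 6149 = 105122103117.70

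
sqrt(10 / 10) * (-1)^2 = 1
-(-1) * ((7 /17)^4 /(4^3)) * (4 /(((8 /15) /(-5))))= -0.02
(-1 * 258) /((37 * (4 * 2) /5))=-645 /148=-4.36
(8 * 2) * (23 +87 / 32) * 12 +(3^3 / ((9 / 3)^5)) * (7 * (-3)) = 14807 / 3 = 4935.67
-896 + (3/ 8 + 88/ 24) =-21407/ 24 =-891.96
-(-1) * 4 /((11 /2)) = 8 /11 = 0.73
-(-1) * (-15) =-15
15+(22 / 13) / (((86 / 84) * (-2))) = 7923 / 559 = 14.17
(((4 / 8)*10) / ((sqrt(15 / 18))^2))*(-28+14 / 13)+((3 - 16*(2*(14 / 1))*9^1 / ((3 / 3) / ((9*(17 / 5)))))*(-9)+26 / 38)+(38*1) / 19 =1371130278 / 1235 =1110226.95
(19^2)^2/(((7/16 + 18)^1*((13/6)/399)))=4991815584/3835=1301646.83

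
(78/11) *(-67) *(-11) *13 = 67938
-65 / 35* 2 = -26 / 7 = -3.71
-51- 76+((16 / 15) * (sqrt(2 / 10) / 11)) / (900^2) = -127+sqrt(5) / 41765625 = -127.00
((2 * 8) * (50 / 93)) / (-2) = -400 / 93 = -4.30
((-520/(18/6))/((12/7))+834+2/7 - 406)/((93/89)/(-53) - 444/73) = -7097556692/132371631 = -53.62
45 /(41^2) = 45 /1681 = 0.03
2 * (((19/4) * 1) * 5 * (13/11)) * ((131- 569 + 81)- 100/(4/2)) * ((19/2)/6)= -868205/24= -36175.21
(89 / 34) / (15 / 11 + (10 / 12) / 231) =61677 / 32215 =1.91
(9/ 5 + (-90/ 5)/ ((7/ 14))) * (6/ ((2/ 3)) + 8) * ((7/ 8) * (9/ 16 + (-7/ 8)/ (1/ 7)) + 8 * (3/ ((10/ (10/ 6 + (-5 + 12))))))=-29642679/ 3200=-9263.34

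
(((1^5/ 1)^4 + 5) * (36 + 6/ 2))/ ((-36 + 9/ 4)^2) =416/ 2025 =0.21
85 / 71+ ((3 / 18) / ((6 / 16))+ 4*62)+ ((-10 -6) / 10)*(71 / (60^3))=249.64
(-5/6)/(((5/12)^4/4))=-13824/125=-110.59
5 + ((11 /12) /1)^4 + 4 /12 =125233 /20736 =6.04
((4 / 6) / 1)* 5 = 10 / 3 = 3.33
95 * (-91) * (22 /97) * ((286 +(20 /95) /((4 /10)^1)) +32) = -60580520 /97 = -624541.44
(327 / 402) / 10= 0.08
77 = 77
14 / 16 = 7 / 8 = 0.88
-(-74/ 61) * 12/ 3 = 296/ 61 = 4.85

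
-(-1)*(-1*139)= -139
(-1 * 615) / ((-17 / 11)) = 6765 / 17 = 397.94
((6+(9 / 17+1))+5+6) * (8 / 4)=630 / 17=37.06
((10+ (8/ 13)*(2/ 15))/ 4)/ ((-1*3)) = -983/ 1170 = -0.84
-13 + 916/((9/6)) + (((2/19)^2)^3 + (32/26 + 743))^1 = 1341.90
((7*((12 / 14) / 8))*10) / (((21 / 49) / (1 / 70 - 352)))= -24639 / 4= -6159.75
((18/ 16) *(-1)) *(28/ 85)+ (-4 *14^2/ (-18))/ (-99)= -0.81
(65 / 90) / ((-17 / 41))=-533 / 306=-1.74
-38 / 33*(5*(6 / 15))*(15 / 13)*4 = -10.63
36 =36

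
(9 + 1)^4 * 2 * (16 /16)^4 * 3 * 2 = 120000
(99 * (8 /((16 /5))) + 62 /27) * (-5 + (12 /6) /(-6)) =-107912 /81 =-1332.25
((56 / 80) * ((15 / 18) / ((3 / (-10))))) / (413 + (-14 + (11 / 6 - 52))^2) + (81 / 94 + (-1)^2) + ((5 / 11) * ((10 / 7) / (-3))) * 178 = -18550298465 / 505914486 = -36.67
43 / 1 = 43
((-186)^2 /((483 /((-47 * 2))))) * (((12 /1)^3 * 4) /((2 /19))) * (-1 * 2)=142360602624 /161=884227345.49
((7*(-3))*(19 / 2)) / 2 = -399 / 4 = -99.75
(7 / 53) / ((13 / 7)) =49 / 689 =0.07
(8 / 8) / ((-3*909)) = -1 / 2727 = -0.00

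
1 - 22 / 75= 53 / 75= 0.71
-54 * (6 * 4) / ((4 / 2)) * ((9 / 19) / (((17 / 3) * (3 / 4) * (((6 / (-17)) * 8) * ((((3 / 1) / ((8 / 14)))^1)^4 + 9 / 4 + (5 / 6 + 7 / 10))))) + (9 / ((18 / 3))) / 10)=-97.17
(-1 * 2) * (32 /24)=-8 /3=-2.67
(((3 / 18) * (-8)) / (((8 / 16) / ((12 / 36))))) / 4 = -2 / 9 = -0.22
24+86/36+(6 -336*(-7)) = 2384.39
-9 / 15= -3 / 5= -0.60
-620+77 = -543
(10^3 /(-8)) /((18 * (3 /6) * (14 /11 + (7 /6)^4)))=-39600 /8911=-4.44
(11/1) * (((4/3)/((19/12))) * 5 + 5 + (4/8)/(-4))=15191/152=99.94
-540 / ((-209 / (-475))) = -13500 / 11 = -1227.27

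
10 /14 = 5 /7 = 0.71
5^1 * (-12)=-60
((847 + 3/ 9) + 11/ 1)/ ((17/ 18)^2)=278100/ 289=962.28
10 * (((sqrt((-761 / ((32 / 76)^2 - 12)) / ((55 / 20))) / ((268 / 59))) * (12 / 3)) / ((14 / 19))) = 57.82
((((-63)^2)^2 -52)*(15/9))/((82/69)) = 1811584535/82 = 22092494.33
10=10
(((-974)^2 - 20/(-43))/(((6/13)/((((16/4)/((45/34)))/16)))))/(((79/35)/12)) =21035635712/10191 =2064138.53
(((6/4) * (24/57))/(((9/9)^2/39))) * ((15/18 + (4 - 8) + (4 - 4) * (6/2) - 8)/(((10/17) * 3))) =-14807/95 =-155.86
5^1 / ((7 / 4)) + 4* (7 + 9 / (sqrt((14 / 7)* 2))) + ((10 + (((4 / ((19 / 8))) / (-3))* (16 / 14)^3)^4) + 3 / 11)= 95825868521424592175 / 1607195056885475211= 59.62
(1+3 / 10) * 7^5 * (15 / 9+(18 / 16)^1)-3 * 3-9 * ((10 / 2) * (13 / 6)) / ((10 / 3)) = 14629717 / 240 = 60957.15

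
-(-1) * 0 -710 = -710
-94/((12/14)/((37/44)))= -12173/132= -92.22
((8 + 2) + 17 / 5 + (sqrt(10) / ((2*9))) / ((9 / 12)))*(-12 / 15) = -268 / 25 - 8*sqrt(10) / 135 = -10.91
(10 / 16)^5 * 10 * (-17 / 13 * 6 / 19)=-0.39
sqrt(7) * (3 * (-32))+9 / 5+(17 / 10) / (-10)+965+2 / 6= 290089 / 300 - 96 * sqrt(7)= 712.97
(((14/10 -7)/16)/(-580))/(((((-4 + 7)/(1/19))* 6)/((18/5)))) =0.00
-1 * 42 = -42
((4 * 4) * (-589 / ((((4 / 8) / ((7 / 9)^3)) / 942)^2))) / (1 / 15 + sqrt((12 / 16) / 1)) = -7939478432.76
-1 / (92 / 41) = -41 / 92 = -0.45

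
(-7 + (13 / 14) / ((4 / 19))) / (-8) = 0.32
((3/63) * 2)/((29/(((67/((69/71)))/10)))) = 0.02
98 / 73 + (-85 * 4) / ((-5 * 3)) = 5258 / 219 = 24.01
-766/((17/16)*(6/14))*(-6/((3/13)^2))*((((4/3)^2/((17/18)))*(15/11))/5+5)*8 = 239172996608/28611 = 8359477.01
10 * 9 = 90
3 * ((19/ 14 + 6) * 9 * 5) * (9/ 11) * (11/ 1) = 125145/ 14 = 8938.93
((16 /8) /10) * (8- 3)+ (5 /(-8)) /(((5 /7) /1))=1 /8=0.12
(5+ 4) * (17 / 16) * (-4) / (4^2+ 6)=-153 / 88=-1.74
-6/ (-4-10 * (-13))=-0.05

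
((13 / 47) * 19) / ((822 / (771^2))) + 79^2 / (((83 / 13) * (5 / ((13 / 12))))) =4012.25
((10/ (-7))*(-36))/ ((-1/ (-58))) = 20880/ 7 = 2982.86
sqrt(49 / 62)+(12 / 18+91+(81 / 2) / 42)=7 * sqrt(62) / 62+7781 / 84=93.52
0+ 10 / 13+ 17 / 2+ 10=501 / 26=19.27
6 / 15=2 / 5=0.40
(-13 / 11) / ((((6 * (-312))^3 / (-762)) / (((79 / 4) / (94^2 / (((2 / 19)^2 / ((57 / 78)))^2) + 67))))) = -10033 / 142228620712899072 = -0.00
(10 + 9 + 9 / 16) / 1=313 / 16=19.56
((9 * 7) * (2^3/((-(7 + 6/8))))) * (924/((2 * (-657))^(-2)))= -3216275403264/31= -103750819460.13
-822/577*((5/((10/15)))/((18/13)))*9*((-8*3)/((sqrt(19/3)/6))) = 5770440*sqrt(57)/10963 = 3973.90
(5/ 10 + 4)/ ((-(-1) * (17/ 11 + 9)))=0.43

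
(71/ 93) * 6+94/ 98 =8415/ 1519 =5.54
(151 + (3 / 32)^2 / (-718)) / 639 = 111020023 / 469813248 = 0.24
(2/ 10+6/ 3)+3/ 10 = 2.50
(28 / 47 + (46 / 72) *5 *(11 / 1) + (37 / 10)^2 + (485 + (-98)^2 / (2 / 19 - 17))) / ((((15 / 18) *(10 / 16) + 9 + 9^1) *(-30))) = 308104532 / 5029628625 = 0.06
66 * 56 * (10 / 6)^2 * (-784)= -8049066.67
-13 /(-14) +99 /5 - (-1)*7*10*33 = 163151 /70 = 2330.73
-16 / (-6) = 8 / 3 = 2.67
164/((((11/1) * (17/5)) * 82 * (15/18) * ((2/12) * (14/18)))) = 648/1309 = 0.50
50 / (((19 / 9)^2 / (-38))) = -8100 / 19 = -426.32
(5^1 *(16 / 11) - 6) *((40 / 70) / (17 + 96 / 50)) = 200 / 5203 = 0.04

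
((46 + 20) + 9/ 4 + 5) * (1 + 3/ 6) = 879/ 8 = 109.88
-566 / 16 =-283 / 8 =-35.38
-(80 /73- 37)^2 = -6869641 /5329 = -1289.11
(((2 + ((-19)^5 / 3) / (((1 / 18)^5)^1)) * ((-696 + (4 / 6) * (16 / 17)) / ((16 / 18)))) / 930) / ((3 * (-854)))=-15930055077079 / 31110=-512055772.33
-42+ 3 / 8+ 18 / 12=-321 / 8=-40.12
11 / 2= 5.50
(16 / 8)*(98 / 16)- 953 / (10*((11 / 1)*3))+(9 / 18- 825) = -537991 / 660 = -815.14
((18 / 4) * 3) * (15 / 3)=135 / 2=67.50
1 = 1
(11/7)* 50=550/7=78.57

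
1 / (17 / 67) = 67 / 17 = 3.94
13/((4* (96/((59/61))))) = 0.03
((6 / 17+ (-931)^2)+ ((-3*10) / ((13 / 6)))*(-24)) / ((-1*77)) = -11260.96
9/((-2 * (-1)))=9/2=4.50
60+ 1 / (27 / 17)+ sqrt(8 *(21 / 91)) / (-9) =1637 / 27- 2 *sqrt(78) / 117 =60.48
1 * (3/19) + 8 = 155/19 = 8.16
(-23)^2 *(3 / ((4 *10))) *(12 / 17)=4761 / 170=28.01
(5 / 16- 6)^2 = 8281 / 256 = 32.35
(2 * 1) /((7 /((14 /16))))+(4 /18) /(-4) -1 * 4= -137 /36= -3.81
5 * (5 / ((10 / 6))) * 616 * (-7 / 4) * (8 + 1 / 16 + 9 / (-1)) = 121275 / 8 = 15159.38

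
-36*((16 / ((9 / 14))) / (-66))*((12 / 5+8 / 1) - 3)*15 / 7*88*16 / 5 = 303104 / 5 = 60620.80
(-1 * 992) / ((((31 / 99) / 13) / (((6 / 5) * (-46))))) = 11366784 / 5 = 2273356.80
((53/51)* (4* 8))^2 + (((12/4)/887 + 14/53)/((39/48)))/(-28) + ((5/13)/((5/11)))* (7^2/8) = 98902783266767/89016644808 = 1111.06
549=549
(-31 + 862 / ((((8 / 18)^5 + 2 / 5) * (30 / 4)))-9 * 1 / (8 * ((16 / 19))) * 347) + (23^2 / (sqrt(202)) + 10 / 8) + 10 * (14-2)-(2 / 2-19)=-630295441 / 7885952 + 529 * sqrt(202) / 202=-42.71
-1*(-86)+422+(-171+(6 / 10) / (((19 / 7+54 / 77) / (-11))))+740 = 1413714 / 1315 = 1075.07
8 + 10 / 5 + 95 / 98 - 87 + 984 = 88981 / 98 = 907.97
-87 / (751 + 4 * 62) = -29 / 333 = -0.09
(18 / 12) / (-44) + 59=5189 / 88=58.97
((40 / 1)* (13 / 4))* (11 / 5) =286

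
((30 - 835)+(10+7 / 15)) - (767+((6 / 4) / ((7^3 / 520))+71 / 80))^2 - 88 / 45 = -4024919305876841 / 6776582400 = -593945.31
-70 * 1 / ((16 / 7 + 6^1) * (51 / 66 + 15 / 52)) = -140140 / 17603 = -7.96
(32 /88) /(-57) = -4 /627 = -0.01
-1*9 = -9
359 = 359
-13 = -13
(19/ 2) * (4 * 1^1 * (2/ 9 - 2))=-608/ 9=-67.56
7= 7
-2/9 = -0.22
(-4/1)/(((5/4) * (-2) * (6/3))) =4/5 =0.80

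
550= 550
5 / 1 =5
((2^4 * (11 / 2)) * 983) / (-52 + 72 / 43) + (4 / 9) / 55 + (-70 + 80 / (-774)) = -6866821576 / 3838395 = -1788.98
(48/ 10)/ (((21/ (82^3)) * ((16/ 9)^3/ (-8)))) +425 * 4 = -49767409/ 280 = -177740.75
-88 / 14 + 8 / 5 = -164 / 35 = -4.69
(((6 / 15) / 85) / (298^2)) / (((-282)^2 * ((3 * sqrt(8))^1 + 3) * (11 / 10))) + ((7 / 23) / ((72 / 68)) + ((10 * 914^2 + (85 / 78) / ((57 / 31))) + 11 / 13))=sqrt(2) / 17332917240870 + 1645200866440409681194039 / 196936605690764940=8353961.73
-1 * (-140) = 140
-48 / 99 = -16 / 33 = -0.48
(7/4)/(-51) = -7/204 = -0.03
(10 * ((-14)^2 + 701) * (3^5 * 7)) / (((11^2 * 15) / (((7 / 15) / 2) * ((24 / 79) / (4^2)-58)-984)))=-801600679971 / 95590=-8385821.53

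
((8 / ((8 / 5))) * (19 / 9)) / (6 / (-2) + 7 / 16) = -4.12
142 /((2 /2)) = 142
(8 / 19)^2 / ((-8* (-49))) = 0.00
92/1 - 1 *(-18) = 110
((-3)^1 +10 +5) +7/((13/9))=219/13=16.85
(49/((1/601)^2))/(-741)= -17698849/741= -23885.09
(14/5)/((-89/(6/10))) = -42/2225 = -0.02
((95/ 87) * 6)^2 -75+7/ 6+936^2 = 4420624453/ 5046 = 876065.09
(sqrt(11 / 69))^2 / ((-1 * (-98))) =0.00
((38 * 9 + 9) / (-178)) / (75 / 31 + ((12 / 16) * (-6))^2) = -7254 / 83393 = -0.09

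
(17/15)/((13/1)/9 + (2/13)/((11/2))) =7293/9475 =0.77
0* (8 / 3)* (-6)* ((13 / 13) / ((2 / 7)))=0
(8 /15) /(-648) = -1 /1215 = -0.00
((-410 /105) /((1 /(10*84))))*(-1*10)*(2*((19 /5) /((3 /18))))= 1495680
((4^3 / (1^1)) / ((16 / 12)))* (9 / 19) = 432 / 19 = 22.74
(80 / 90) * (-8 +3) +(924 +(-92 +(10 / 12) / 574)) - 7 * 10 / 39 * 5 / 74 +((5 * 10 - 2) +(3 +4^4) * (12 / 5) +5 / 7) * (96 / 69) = 1005892471897 / 571514580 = 1760.05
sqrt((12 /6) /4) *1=sqrt(2) /2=0.71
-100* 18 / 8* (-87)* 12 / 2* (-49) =-5755050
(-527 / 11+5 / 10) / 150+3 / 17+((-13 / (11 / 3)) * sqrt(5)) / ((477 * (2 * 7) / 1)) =-7831 / 56100 - 13 * sqrt(5) / 24486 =-0.14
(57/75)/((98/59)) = 1121/2450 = 0.46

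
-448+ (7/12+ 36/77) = -412981/924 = -446.95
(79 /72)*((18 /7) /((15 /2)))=79 /210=0.38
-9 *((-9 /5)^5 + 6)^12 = -165110139020612373997824505033418659615672092972745107609 /867361737988403547205962240695953369140625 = -190359029905490.09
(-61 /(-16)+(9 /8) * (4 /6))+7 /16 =5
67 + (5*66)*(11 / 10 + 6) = 2410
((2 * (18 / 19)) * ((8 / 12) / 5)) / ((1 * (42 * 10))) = 0.00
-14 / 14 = -1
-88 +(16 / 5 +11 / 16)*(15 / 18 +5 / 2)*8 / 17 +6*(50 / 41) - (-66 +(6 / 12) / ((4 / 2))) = -73895 / 8364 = -8.83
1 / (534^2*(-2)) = -1 / 570312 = -0.00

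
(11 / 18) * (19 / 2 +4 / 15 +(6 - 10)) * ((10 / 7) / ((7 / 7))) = 1903 / 378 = 5.03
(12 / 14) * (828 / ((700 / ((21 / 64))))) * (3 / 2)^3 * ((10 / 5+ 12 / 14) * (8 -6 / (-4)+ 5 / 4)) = 2162943 / 62720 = 34.49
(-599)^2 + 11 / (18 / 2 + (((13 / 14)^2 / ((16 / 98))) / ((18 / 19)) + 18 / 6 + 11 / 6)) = 4011042715 / 11179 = 358801.57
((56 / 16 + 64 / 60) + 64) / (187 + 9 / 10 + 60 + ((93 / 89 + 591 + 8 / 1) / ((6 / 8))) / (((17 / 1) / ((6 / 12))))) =3112241 / 12320261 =0.25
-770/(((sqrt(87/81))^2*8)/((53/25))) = -110187/580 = -189.98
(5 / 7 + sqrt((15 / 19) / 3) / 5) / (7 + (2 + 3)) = sqrt(95) / 1140 + 5 / 84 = 0.07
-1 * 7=-7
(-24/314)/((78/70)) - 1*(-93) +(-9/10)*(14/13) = 938474/10205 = 91.96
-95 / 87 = -1.09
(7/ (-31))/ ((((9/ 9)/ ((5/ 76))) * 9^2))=-35/ 190836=-0.00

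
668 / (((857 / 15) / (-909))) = -9108180 / 857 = -10627.98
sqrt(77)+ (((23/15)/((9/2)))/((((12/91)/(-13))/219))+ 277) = -1911467/270+ sqrt(77) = -7070.73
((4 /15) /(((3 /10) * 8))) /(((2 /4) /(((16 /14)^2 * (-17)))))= -2176 /441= -4.93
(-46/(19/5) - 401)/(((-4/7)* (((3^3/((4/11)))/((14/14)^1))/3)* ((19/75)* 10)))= 274715/23826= 11.53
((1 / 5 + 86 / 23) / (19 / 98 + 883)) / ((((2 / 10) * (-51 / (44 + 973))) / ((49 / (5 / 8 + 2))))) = -93641744 / 11280741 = -8.30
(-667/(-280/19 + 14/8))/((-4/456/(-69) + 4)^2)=36051891696/11231903725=3.21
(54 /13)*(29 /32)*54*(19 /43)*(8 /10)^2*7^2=39364542 /13975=2816.78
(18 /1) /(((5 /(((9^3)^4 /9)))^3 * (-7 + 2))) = -556256778887387022514571552463522 /625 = -890010846219819236023314500000.00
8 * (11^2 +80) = 1608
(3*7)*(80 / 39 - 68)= -18004 / 13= -1384.92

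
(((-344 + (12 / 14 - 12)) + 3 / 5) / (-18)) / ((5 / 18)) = 70.91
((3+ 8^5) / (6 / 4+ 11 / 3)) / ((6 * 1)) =32771 / 31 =1057.13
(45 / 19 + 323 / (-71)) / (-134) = 1471 / 90383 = 0.02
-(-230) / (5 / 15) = 690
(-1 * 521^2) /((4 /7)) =-1900087 /4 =-475021.75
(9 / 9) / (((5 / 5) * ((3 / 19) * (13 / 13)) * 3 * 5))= 19 / 45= 0.42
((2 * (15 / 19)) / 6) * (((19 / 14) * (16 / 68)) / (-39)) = -10 / 4641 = -0.00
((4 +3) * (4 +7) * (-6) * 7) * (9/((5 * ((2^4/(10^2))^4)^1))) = -1136953125/128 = -8882446.29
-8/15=-0.53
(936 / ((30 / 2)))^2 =97344 / 25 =3893.76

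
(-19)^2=361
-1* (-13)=13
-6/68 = -3/34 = -0.09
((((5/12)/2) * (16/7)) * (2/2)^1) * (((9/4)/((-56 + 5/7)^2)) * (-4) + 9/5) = 299048/349461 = 0.86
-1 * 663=-663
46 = 46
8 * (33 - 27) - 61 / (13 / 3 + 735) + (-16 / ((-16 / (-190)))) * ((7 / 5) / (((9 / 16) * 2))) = -3763375 / 19962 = -188.53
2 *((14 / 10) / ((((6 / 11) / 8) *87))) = 616 / 1305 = 0.47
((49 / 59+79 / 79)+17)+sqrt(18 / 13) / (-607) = 1111 / 59 -3 * sqrt(26) / 7891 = 18.83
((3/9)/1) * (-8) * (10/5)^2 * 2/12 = -1.78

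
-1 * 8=-8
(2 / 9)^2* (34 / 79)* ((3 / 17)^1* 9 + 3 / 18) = 716 / 19197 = 0.04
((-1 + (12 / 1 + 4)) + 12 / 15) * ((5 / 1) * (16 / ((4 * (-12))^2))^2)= 79 / 20736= 0.00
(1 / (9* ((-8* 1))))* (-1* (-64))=-8 / 9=-0.89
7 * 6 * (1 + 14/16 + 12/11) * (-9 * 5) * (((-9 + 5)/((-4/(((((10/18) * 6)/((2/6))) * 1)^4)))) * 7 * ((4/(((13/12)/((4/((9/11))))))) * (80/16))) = -460404000000/13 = -35415692307.69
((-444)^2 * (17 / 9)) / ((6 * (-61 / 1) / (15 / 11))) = -930920 / 671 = -1387.36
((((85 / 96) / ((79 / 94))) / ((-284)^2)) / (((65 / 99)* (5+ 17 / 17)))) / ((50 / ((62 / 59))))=272459 / 3909751206400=0.00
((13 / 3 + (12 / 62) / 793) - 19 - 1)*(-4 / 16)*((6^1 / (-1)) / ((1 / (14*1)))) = -8087681 / 24583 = -328.99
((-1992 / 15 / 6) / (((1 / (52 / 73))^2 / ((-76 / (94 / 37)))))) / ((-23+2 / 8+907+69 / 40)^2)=403905781760 / 943686517409469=0.00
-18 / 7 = -2.57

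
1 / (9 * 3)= 1 / 27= 0.04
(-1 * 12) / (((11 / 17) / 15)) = -3060 / 11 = -278.18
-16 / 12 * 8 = -10.67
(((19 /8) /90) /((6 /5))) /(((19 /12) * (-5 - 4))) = -1 /648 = -0.00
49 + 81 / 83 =4148 / 83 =49.98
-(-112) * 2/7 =32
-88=-88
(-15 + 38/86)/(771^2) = -626/25560963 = -0.00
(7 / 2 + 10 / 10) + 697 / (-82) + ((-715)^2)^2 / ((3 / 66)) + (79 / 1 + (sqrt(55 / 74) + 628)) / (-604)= 3472832096301877 / 604-sqrt(4070) / 44696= 5749722013744.83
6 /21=2 /7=0.29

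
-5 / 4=-1.25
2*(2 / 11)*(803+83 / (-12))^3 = 871804955377 / 4752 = 183460638.76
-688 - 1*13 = -701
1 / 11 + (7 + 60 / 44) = 93 / 11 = 8.45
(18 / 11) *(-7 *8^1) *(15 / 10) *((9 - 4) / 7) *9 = -9720 / 11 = -883.64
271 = 271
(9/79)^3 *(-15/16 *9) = -98415/7888624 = -0.01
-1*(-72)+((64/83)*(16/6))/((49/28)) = 127544/1743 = 73.17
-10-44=-54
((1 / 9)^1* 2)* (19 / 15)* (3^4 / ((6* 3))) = 19 / 15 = 1.27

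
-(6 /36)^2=-1 /36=-0.03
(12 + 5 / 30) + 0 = 73 / 6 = 12.17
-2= -2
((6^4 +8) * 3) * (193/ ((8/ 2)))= 188754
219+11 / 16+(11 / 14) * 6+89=35101 / 112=313.40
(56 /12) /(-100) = -7 /150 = -0.05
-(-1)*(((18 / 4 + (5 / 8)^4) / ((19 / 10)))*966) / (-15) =-161483 / 1024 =-157.70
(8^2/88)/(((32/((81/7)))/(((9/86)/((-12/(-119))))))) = 4131/15136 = 0.27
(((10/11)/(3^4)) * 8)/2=40/891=0.04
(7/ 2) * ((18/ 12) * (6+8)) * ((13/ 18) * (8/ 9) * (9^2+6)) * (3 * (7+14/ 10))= 103448.80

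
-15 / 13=-1.15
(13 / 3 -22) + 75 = 172 / 3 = 57.33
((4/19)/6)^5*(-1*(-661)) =21152/601692057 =0.00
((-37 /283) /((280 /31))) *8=-1147 /9905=-0.12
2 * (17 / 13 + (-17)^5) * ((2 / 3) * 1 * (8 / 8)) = -24610832 / 13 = -1893140.92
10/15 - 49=-145/3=-48.33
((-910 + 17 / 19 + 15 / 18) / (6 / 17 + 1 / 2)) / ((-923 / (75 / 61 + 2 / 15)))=75689933 / 48139065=1.57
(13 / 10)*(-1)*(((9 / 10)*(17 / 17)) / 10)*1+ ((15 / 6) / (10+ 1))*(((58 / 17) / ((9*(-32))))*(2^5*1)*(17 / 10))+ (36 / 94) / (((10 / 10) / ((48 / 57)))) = 5219881 / 88407000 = 0.06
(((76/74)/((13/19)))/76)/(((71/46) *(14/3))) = 1311/478114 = 0.00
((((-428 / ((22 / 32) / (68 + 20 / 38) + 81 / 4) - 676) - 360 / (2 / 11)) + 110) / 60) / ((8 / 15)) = -541736609 / 6752912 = -80.22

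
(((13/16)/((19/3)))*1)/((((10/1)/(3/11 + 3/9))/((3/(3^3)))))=13/15048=0.00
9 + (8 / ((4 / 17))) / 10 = 62 / 5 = 12.40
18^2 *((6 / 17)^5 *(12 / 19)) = 30233088 / 26977283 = 1.12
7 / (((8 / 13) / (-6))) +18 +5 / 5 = -197 / 4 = -49.25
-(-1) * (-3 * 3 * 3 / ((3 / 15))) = -135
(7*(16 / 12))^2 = 784 / 9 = 87.11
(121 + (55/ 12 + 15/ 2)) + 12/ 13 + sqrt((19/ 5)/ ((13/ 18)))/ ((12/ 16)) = 4 * sqrt(2470)/ 65 + 20905/ 156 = 137.06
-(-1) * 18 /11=18 /11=1.64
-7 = -7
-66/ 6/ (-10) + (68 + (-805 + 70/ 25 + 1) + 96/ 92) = -168143/ 230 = -731.06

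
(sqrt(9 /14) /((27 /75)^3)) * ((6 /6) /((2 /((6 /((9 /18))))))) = 15625 * sqrt(14) /567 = 103.11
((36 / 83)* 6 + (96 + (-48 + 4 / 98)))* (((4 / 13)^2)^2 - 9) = -52890627038 / 116157587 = -455.34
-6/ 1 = -6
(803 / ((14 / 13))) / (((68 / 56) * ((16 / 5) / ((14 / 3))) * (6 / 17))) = 365365 / 144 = 2537.26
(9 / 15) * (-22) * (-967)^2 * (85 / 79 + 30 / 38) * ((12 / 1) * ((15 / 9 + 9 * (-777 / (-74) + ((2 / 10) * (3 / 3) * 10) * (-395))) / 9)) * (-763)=-739817979707723840 / 4503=-164294465846707.49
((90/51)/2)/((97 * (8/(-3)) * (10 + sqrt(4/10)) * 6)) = -125/2189872 + 5 * sqrt(10)/4379744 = -0.00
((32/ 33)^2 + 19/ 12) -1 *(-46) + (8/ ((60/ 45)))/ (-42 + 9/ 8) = 22969525/ 474804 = 48.38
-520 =-520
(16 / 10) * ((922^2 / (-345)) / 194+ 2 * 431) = 227374304 / 167325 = 1358.88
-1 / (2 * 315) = -1 / 630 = -0.00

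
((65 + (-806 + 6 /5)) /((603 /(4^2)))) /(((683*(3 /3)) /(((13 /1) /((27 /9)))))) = -28496 /228805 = -0.12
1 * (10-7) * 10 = 30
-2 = -2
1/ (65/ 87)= 87/ 65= 1.34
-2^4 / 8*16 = -32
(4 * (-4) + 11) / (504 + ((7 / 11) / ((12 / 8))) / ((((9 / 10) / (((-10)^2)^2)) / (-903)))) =495 / 421350104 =0.00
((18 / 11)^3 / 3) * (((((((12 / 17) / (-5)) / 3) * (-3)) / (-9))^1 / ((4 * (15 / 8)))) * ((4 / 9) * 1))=-768 / 565675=-0.00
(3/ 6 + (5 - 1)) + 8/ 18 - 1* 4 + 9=179/ 18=9.94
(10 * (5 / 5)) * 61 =610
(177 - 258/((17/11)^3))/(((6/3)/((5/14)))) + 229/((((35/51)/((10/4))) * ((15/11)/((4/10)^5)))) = 54574530911/2149437500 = 25.39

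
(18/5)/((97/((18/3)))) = 0.22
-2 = -2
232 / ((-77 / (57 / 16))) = -1653 / 154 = -10.73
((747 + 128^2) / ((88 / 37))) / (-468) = -633847 / 41184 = -15.39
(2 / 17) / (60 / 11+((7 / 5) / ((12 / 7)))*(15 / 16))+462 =34394074 / 74443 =462.02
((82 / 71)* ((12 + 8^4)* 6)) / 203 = 2021136 / 14413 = 140.23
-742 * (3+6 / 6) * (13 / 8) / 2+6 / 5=-2410.30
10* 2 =20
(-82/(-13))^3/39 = 551368/85683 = 6.43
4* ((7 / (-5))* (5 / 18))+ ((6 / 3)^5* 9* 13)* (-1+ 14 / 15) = -251.16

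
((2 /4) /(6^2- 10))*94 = 47 /26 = 1.81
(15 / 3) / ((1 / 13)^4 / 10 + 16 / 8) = 2.50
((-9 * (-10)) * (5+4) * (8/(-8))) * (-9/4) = 3645/2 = 1822.50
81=81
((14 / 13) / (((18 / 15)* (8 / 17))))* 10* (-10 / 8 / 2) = -14875 / 1248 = -11.92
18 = 18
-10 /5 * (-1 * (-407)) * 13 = -10582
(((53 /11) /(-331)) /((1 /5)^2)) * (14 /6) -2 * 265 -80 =-6672305 /10923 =-610.85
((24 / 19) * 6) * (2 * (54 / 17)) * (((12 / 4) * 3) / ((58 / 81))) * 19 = 5668704 / 493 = 11498.39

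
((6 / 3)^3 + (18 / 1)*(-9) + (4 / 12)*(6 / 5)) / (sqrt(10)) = -384*sqrt(10) / 25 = -48.57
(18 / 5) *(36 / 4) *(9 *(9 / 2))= 6561 / 5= 1312.20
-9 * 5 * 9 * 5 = -2025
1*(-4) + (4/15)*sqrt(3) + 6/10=-17/5 + 4*sqrt(3)/15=-2.94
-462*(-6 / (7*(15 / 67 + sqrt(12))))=-132660 / 17881 + 1185096*sqrt(3) / 17881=107.38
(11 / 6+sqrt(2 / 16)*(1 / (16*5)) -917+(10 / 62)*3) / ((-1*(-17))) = -170131 / 3162+sqrt(2) / 5440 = -53.80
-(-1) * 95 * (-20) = -1900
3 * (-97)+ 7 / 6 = -1739 / 6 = -289.83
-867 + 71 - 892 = -1688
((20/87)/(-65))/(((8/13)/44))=-22/87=-0.25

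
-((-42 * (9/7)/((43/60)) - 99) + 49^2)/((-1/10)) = 957460/43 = 22266.51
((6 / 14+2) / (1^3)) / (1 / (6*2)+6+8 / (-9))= 36 / 77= 0.47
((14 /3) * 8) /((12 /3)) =28 /3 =9.33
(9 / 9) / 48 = 1 / 48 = 0.02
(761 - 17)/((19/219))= 162936/19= 8575.58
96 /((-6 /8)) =-128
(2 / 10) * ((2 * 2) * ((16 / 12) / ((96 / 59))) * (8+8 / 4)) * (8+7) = 98.33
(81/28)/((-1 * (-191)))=81/5348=0.02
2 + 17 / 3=23 / 3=7.67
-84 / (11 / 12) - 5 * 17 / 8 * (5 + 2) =-14609 / 88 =-166.01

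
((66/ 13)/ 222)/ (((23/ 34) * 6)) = 187/ 33189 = 0.01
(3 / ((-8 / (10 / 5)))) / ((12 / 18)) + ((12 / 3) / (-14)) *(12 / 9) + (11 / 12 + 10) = 527 / 56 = 9.41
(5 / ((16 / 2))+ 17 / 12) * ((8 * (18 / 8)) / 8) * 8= 147 / 4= 36.75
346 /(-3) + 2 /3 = -114.67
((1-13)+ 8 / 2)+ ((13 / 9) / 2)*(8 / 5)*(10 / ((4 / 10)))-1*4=152 / 9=16.89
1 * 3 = 3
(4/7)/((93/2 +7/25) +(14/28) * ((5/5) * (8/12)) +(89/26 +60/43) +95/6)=0.01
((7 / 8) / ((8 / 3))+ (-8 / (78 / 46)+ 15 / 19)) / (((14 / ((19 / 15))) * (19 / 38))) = -170743 / 262080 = -0.65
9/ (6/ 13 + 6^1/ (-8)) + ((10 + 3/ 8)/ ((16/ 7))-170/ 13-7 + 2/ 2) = -380539/ 8320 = -45.74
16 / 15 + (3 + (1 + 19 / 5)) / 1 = 133 / 15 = 8.87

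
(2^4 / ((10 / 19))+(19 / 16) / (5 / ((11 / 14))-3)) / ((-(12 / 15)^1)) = -91029 / 2368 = -38.44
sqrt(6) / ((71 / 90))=90 * sqrt(6) / 71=3.10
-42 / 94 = -21 / 47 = -0.45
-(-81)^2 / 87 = -2187 / 29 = -75.41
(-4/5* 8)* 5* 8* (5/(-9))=1280/9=142.22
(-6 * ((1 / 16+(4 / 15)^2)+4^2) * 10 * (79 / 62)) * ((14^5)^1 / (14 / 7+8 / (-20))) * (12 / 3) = -154234443986 / 93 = -1658434881.57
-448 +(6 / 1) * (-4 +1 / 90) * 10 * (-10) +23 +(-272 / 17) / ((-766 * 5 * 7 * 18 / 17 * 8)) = 474939167 / 241290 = 1968.33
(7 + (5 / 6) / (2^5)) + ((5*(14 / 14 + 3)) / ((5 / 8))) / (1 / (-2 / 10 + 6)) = 184921 / 960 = 192.63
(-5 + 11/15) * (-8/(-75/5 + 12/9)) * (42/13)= -21504/2665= -8.07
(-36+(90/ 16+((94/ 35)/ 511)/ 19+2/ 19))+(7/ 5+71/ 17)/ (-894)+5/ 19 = -41333337061/ 1377202232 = -30.01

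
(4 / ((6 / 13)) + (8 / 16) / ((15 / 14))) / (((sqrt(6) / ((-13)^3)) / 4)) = -32767.53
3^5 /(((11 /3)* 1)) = 66.27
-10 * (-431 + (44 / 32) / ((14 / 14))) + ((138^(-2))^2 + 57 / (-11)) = 17118844458599 / 3989413296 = 4291.07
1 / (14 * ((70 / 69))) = 69 / 980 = 0.07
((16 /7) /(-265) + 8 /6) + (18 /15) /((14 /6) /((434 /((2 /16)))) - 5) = 44903444 /41398035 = 1.08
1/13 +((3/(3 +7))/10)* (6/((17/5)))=287/2210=0.13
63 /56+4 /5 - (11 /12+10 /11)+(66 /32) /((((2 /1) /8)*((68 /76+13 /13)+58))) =88997 /375540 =0.24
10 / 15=2 / 3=0.67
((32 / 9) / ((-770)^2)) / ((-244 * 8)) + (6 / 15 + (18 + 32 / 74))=226809863243 / 12043577700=18.83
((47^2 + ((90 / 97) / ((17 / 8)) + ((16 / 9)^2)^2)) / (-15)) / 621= -4802432077 / 20155962807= -0.24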